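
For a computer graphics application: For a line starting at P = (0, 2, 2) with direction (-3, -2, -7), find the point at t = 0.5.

P(t) = P + t·d
  = (0 + (-3)·0.5, 2 + (-2)·0.5, 2 + (-7)·0.5)
  = (0 - 1.5, 2 - 1, 2 - 3.5)
  = (-1.5, 1, -1.5)

(-1.5, 1, -1.5)


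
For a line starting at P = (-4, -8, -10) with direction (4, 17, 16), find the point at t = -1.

P(t) = P + t·d
  = (-4 + 4·(-1), -8 + 17·(-1), -10 + 16·(-1))
  = (-4 - 4, -8 - 17, -10 - 16)
  = (-8, -25, -26)

(-8, -25, -26)


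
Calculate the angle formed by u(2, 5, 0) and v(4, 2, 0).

u·v = 2·4 + 5·2 + 0·0 = 8 + 10 + 0 = 18
|u| = √(2² + 5² + 0²) = √29 ≈ 5.385
|v| = √(4² + 2² + 0²) = √20 ≈ 4.472
cos θ = (u·v)/(|u||v|) = 18/(5.385·4.472) ≈ 0.7474
θ = arccos(0.7474) ≈ 41.63°

41.63°


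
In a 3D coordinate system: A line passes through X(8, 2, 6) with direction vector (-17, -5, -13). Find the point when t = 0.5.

P(t) = X + t·d
  = (8 + (-17)·0.5, 2 + (-5)·0.5, 6 + (-13)·0.5)
  = (8 - 8.5, 2 - 2.5, 6 - 6.5)
  = (-0.5, -0.5, -0.5)

(-0.5, -0.5, -0.5)


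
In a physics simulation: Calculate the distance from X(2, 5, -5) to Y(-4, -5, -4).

d = √[(x₂-x₁)² + (y₂-y₁)² + (z₂-z₁)²]
  = √[(-6)² + (-10)² + 1²]
  = √[36 + 100 + 1]
  = √137
  ≈ 11.7

11.7


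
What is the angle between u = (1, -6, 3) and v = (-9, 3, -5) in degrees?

u·v = 1·(-9) + (-6)·3 + 3·(-5) = -9 - 18 - 15 = -42
|u| = √(1² + (-6)² + 3²) = √46 ≈ 6.782
|v| = √((-9)² + 3² + (-5)²) = √115 ≈ 10.72
cos θ = (u·v)/(|u||v|) = -42/(6.782·10.72) ≈ -0.5775
θ = arccos(-0.5775) ≈ 125.3°

125.3°


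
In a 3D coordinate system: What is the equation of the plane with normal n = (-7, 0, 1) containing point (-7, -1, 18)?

The plane through P with normal n = (a, b, c) satisfies n·(r - P) = 0,
i.e. ax + by + cz = a·x₀ + b·y₀ + c·z₀.
d = (-7)·(-7) + 0·(-1) + 1·18
  = 49 + 0 + 18
  = 67
Equation: -7x + z = 67

-7x + z = 67


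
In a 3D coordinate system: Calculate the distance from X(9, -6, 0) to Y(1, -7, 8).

d = √[(x₂-x₁)² + (y₂-y₁)² + (z₂-z₁)²]
  = √[(-8)² + (-1)² + 8²]
  = √[64 + 1 + 64]
  = √129
  ≈ 11.36

11.36


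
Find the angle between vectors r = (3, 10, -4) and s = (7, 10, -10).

r·s = 3·7 + 10·10 + (-4)·(-10) = 21 + 100 + 40 = 161
|r| = √(3² + 10² + (-4)²) = √125 ≈ 11.18
|s| = √(7² + 10² + (-10)²) = √249 ≈ 15.78
cos θ = (r·s)/(|r||s|) = 161/(11.18·15.78) ≈ 0.9126
θ = arccos(0.9126) ≈ 24.14°

24.14°


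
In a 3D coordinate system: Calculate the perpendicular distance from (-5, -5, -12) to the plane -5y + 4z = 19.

distance = |a·x₀ + b·y₀ + c·z₀ - d| / √(a² + b² + c²)
  = |0·(-5) + (-5)·(-5) + 4·(-12) - 19| / √(0² + (-5)² + 4²)
  = |0 + 25 - 48 - 19| / √(0 + 25 + 16)
  = |-42| / √41
  = 42 / 6.403
  ≈ 6.559

6.559


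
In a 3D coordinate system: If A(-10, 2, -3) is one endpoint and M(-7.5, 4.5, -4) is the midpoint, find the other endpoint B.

B = 2M - A
  = (2·(-7.5) - (-10), 2·4.5 - 2, 2·(-4) - (-3))
  = (-15 + 10, 9 - 2, -8 + 3)
  = (-5, 7, -5)

(-5, 7, -5)


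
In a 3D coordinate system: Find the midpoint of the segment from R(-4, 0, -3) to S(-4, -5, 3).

M = ((x₁+x₂)/2, (y₁+y₂)/2, (z₁+z₂)/2)
  = ((-4 - 4)/2, (0 - 5)/2, (-3 + 3)/2)
  = (-8/2, -5/2, 0/2)
  = (-4, -2.5, 0)

(-4, -2.5, 0)


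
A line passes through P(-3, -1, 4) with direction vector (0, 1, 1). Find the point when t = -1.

P(t) = P + t·d
  = (-3 + 0·(-1), -1 + 1·(-1), 4 + 1·(-1))
  = (-3 + 0, -1 - 1, 4 - 1)
  = (-3, -2, 3)

(-3, -2, 3)


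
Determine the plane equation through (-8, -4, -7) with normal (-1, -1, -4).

The plane through P with normal n = (a, b, c) satisfies n·(r - P) = 0,
i.e. ax + by + cz = a·x₀ + b·y₀ + c·z₀.
d = (-1)·(-8) + (-1)·(-4) + (-4)·(-7)
  = 8 + 4 + 28
  = 40
Equation: -x - y - 4z = 40

-x - y - 4z = 40


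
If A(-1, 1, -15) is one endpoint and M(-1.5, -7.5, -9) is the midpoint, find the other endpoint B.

B = 2M - A
  = (2·(-1.5) - (-1), 2·(-7.5) - 1, 2·(-9) - (-15))
  = (-3 + 1, -15 - 1, -18 + 15)
  = (-2, -16, -3)

(-2, -16, -3)


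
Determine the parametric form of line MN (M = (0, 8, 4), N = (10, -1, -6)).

Direction vector d = N - M = (10 + 0, -1 - 8, -6 - 4) = (10, -9, -10)
Parametric form r = M + t·d:
x = 0 + 10t, y = 8 - 9t, z = 4 - 10t

x = 0 + 10t, y = 8 - 9t, z = 4 - 10t


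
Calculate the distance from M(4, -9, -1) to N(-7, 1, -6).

d = √[(x₂-x₁)² + (y₂-y₁)² + (z₂-z₁)²]
  = √[(-11)² + 10² + (-5)²]
  = √[121 + 100 + 25]
  = √246
  ≈ 15.68

15.68


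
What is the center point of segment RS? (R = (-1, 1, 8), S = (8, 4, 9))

M = ((x₁+x₂)/2, (y₁+y₂)/2, (z₁+z₂)/2)
  = ((-1 + 8)/2, (1 + 4)/2, (8 + 9)/2)
  = (7/2, 5/2, 17/2)
  = (3.5, 2.5, 8.5)

(3.5, 2.5, 8.5)


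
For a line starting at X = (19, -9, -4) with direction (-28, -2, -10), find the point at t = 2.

P(t) = X + t·d
  = (19 + (-28)·2, -9 + (-2)·2, -4 + (-10)·2)
  = (19 - 56, -9 - 4, -4 - 20)
  = (-37, -13, -24)

(-37, -13, -24)


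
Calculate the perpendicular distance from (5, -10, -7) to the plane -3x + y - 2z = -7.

distance = |a·x₀ + b·y₀ + c·z₀ - d| / √(a² + b² + c²)
  = |(-3)·5 + 1·(-10) + (-2)·(-7) - (-7)| / √((-3)² + 1² + (-2)²)
  = |-15 - 10 + 14 + 7| / √(9 + 1 + 4)
  = |-4| / √14
  = 4 / 3.742
  ≈ 1.069

1.069


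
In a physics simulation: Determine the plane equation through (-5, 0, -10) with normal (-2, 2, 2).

The plane through P with normal n = (a, b, c) satisfies n·(r - P) = 0,
i.e. ax + by + cz = a·x₀ + b·y₀ + c·z₀.
d = (-2)·(-5) + 2·0 + 2·(-10)
  = 10 + 0 - 20
  = -10
Equation: -2x + 2y + 2z = -10

-2x + 2y + 2z = -10


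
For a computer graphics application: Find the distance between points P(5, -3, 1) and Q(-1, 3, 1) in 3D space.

d = √[(x₂-x₁)² + (y₂-y₁)² + (z₂-z₁)²]
  = √[(-6)² + 6² + 0²]
  = √[36 + 36 + 0]
  = √72
  ≈ 8.485

8.485


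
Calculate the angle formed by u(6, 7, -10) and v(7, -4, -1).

u·v = 6·7 + 7·(-4) + (-10)·(-1) = 42 - 28 + 10 = 24
|u| = √(6² + 7² + (-10)²) = √185 ≈ 13.6
|v| = √(7² + (-4)² + (-1)²) = √66 ≈ 8.124
cos θ = (u·v)/(|u||v|) = 24/(13.6·8.124) ≈ 0.2172
θ = arccos(0.2172) ≈ 77.46°

77.46°


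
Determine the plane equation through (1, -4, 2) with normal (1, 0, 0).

The plane through P with normal n = (a, b, c) satisfies n·(r - P) = 0,
i.e. ax + by + cz = a·x₀ + b·y₀ + c·z₀.
d = 1·1 + 0·(-4) + 0·2
  = 1 + 0 + 0
  = 1
Equation: x = 1

x = 1


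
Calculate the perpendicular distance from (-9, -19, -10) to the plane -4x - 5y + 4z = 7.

distance = |a·x₀ + b·y₀ + c·z₀ - d| / √(a² + b² + c²)
  = |(-4)·(-9) + (-5)·(-19) + 4·(-10) - 7| / √((-4)² + (-5)² + 4²)
  = |36 + 95 - 40 - 7| / √(16 + 25 + 16)
  = |84| / √57
  = 84 / 7.55
  ≈ 11.13

11.13


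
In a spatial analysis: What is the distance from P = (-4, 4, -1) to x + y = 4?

distance = |a·x₀ + b·y₀ + c·z₀ - d| / √(a² + b² + c²)
  = |1·(-4) + 1·4 + 0·(-1) - 4| / √(1² + 1² + 0²)
  = |-4 + 4 + 0 - 4| / √(1 + 1 + 0)
  = |-4| / √2
  = 4 / 1.414
  ≈ 2.828

2.828


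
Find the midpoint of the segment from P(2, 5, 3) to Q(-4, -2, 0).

M = ((x₁+x₂)/2, (y₁+y₂)/2, (z₁+z₂)/2)
  = ((2 - 4)/2, (5 - 2)/2, (3 + 0)/2)
  = (-2/2, 3/2, 3/2)
  = (-1, 1.5, 1.5)

(-1, 1.5, 1.5)


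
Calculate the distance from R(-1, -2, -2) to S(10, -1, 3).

d = √[(x₂-x₁)² + (y₂-y₁)² + (z₂-z₁)²]
  = √[11² + 1² + 5²]
  = √[121 + 1 + 25]
  = √147
  ≈ 12.12

12.12


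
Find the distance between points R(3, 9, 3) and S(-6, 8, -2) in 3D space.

d = √[(x₂-x₁)² + (y₂-y₁)² + (z₂-z₁)²]
  = √[(-9)² + (-1)² + (-5)²]
  = √[81 + 1 + 25]
  = √107
  ≈ 10.34

10.34


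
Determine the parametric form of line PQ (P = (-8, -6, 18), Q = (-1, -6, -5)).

Direction vector d = Q - P = (-1 + 8, -6 + 6, -5 - 18) = (7, 0, -23)
Parametric form r = P + t·d:
x = -8 + 7t, y = -6, z = 18 - 23t

x = -8 + 7t, y = -6, z = 18 - 23t


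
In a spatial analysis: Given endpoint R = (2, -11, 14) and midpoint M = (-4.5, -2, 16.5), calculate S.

S = 2M - R
  = (2·(-4.5) - 2, 2·(-2) - (-11), 2·16.5 - 14)
  = (-9 - 2, -4 + 11, 33 - 14)
  = (-11, 7, 19)

(-11, 7, 19)


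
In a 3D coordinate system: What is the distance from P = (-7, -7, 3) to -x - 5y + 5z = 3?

distance = |a·x₀ + b·y₀ + c·z₀ - d| / √(a² + b² + c²)
  = |(-1)·(-7) + (-5)·(-7) + 5·3 - 3| / √((-1)² + (-5)² + 5²)
  = |7 + 35 + 15 - 3| / √(1 + 25 + 25)
  = |54| / √51
  = 54 / 7.141
  ≈ 7.562

7.562


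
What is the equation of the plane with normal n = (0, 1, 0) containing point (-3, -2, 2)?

The plane through P with normal n = (a, b, c) satisfies n·(r - P) = 0,
i.e. ax + by + cz = a·x₀ + b·y₀ + c·z₀.
d = 0·(-3) + 1·(-2) + 0·2
  = 0 - 2 + 0
  = -2
Equation: y = -2

y = -2


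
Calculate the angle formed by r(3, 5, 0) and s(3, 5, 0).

r·s = 3·3 + 5·5 + 0·0 = 9 + 25 + 0 = 34
|r| = √(3² + 5² + 0²) = √34 ≈ 5.831
|s| = √(3² + 5² + 0²) = √34 ≈ 5.831
cos θ = (r·s)/(|r||s|) = 34/(5.831·5.831) ≈ 1
θ = arccos(1) ≈ 0°

0°


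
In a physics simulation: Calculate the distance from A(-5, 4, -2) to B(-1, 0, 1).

d = √[(x₂-x₁)² + (y₂-y₁)² + (z₂-z₁)²]
  = √[4² + (-4)² + 3²]
  = √[16 + 16 + 9]
  = √41
  ≈ 6.403

6.403


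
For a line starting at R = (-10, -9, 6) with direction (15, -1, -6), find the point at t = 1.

P(t) = R + t·d
  = (-10 + 15·1, -9 + (-1)·1, 6 + (-6)·1)
  = (-10 + 15, -9 - 1, 6 - 6)
  = (5, -10, 0)

(5, -10, 0)


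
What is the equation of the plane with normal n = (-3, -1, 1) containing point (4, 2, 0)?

The plane through P with normal n = (a, b, c) satisfies n·(r - P) = 0,
i.e. ax + by + cz = a·x₀ + b·y₀ + c·z₀.
d = (-3)·4 + (-1)·2 + 1·0
  = -12 - 2 + 0
  = -14
Equation: -3x - y + z = -14

-3x - y + z = -14


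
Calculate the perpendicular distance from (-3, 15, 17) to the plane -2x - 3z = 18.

distance = |a·x₀ + b·y₀ + c·z₀ - d| / √(a² + b² + c²)
  = |(-2)·(-3) + 0·15 + (-3)·17 - 18| / √((-2)² + 0² + (-3)²)
  = |6 + 0 - 51 - 18| / √(4 + 0 + 9)
  = |-63| / √13
  = 63 / 3.606
  ≈ 17.47

17.47


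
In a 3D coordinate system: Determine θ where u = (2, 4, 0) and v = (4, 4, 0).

u·v = 2·4 + 4·4 + 0·0 = 8 + 16 + 0 = 24
|u| = √(2² + 4² + 0²) = √20 ≈ 4.472
|v| = √(4² + 4² + 0²) = √32 ≈ 5.657
cos θ = (u·v)/(|u||v|) = 24/(4.472·5.657) ≈ 0.9487
θ = arccos(0.9487) ≈ 18.43°

18.43°


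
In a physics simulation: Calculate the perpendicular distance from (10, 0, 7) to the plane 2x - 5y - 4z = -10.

distance = |a·x₀ + b·y₀ + c·z₀ - d| / √(a² + b² + c²)
  = |2·10 + (-5)·0 + (-4)·7 - (-10)| / √(2² + (-5)² + (-4)²)
  = |20 + 0 - 28 + 10| / √(4 + 25 + 16)
  = |2| / √45
  = 2 / 6.708
  ≈ 0.2981

0.2981


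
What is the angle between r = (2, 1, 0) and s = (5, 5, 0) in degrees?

r·s = 2·5 + 1·5 + 0·0 = 10 + 5 + 0 = 15
|r| = √(2² + 1² + 0²) = √5 ≈ 2.236
|s| = √(5² + 5² + 0²) = √50 ≈ 7.071
cos θ = (r·s)/(|r||s|) = 15/(2.236·7.071) ≈ 0.9487
θ = arccos(0.9487) ≈ 18.43°

18.43°


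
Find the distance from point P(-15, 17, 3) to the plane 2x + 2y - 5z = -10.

distance = |a·x₀ + b·y₀ + c·z₀ - d| / √(a² + b² + c²)
  = |2·(-15) + 2·17 + (-5)·3 - (-10)| / √(2² + 2² + (-5)²)
  = |-30 + 34 - 15 + 10| / √(4 + 4 + 25)
  = |-1| / √33
  = 1 / 5.745
  ≈ 0.1741

0.1741


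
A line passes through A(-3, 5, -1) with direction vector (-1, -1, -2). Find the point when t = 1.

P(t) = A + t·d
  = (-3 + (-1)·1, 5 + (-1)·1, -1 + (-2)·1)
  = (-3 - 1, 5 - 1, -1 - 2)
  = (-4, 4, -3)

(-4, 4, -3)


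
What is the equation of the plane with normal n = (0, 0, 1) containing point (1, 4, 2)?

The plane through P with normal n = (a, b, c) satisfies n·(r - P) = 0,
i.e. ax + by + cz = a·x₀ + b·y₀ + c·z₀.
d = 0·1 + 0·4 + 1·2
  = 0 + 0 + 2
  = 2
Equation: z = 2

z = 2


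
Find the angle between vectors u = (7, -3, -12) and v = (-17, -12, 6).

u·v = 7·(-17) + (-3)·(-12) + (-12)·6 = -119 + 36 - 72 = -155
|u| = √(7² + (-3)² + (-12)²) = √202 ≈ 14.21
|v| = √((-17)² + (-12)² + 6²) = √469 ≈ 21.66
cos θ = (u·v)/(|u||v|) = -155/(14.21·21.66) ≈ -0.5036
θ = arccos(-0.5036) ≈ 120.2°

120.2°


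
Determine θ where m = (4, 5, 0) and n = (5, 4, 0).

m·n = 4·5 + 5·4 + 0·0 = 20 + 20 + 0 = 40
|m| = √(4² + 5² + 0²) = √41 ≈ 6.403
|n| = √(5² + 4² + 0²) = √41 ≈ 6.403
cos θ = (m·n)/(|m||n|) = 40/(6.403·6.403) ≈ 0.9756
θ = arccos(0.9756) ≈ 12.68°

12.68°


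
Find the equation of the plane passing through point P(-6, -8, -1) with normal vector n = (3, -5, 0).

The plane through P with normal n = (a, b, c) satisfies n·(r - P) = 0,
i.e. ax + by + cz = a·x₀ + b·y₀ + c·z₀.
d = 3·(-6) + (-5)·(-8) + 0·(-1)
  = -18 + 40 + 0
  = 22
Equation: 3x - 5y = 22

3x - 5y = 22


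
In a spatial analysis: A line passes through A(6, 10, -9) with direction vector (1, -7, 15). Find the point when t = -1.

P(t) = A + t·d
  = (6 + 1·(-1), 10 + (-7)·(-1), -9 + 15·(-1))
  = (6 - 1, 10 + 7, -9 - 15)
  = (5, 17, -24)

(5, 17, -24)


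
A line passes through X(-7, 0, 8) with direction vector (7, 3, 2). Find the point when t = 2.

P(t) = X + t·d
  = (-7 + 7·2, 0 + 3·2, 8 + 2·2)
  = (-7 + 14, 0 + 6, 8 + 4)
  = (7, 6, 12)

(7, 6, 12)


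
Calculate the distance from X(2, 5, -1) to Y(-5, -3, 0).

d = √[(x₂-x₁)² + (y₂-y₁)² + (z₂-z₁)²]
  = √[(-7)² + (-8)² + 1²]
  = √[49 + 64 + 1]
  = √114
  ≈ 10.68

10.68


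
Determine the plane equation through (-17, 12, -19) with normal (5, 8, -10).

The plane through P with normal n = (a, b, c) satisfies n·(r - P) = 0,
i.e. ax + by + cz = a·x₀ + b·y₀ + c·z₀.
d = 5·(-17) + 8·12 + (-10)·(-19)
  = -85 + 96 + 190
  = 201
Equation: 5x + 8y - 10z = 201

5x + 8y - 10z = 201


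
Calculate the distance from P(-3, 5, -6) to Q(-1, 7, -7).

d = √[(x₂-x₁)² + (y₂-y₁)² + (z₂-z₁)²]
  = √[2² + 2² + (-1)²]
  = √[4 + 4 + 1]
  = √9
  ≈ 3

3


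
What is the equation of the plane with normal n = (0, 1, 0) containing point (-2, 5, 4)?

The plane through P with normal n = (a, b, c) satisfies n·(r - P) = 0,
i.e. ax + by + cz = a·x₀ + b·y₀ + c·z₀.
d = 0·(-2) + 1·5 + 0·4
  = 0 + 5 + 0
  = 5
Equation: y = 5

y = 5


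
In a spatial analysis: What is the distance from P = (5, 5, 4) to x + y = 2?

distance = |a·x₀ + b·y₀ + c·z₀ - d| / √(a² + b² + c²)
  = |1·5 + 1·5 + 0·4 - 2| / √(1² + 1² + 0²)
  = |5 + 5 + 0 - 2| / √(1 + 1 + 0)
  = |8| / √2
  = 8 / 1.414
  ≈ 5.657

5.657


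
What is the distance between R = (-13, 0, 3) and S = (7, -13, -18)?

d = √[(x₂-x₁)² + (y₂-y₁)² + (z₂-z₁)²]
  = √[20² + (-13)² + (-21)²]
  = √[400 + 169 + 441]
  = √1010
  ≈ 31.78

31.78


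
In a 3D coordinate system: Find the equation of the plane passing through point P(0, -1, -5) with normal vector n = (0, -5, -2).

The plane through P with normal n = (a, b, c) satisfies n·(r - P) = 0,
i.e. ax + by + cz = a·x₀ + b·y₀ + c·z₀.
d = 0·0 + (-5)·(-1) + (-2)·(-5)
  = 0 + 5 + 10
  = 15
Equation: -5y - 2z = 15

-5y - 2z = 15


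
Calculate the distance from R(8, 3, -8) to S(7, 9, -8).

d = √[(x₂-x₁)² + (y₂-y₁)² + (z₂-z₁)²]
  = √[(-1)² + 6² + 0²]
  = √[1 + 36 + 0]
  = √37
  ≈ 6.083

6.083


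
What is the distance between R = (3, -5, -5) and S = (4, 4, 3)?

d = √[(x₂-x₁)² + (y₂-y₁)² + (z₂-z₁)²]
  = √[1² + 9² + 8²]
  = √[1 + 81 + 64]
  = √146
  ≈ 12.08

12.08


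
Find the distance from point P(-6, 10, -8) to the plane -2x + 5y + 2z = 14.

distance = |a·x₀ + b·y₀ + c·z₀ - d| / √(a² + b² + c²)
  = |(-2)·(-6) + 5·10 + 2·(-8) - 14| / √((-2)² + 5² + 2²)
  = |12 + 50 - 16 - 14| / √(4 + 25 + 4)
  = |32| / √33
  = 32 / 5.745
  ≈ 5.57

5.57


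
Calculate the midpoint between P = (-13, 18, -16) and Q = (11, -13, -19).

M = ((x₁+x₂)/2, (y₁+y₂)/2, (z₁+z₂)/2)
  = ((-13 + 11)/2, (18 - 13)/2, (-16 - 19)/2)
  = (-2/2, 5/2, -35/2)
  = (-1, 2.5, -17.5)

(-1, 2.5, -17.5)


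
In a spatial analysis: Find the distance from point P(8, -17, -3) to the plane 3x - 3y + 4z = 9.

distance = |a·x₀ + b·y₀ + c·z₀ - d| / √(a² + b² + c²)
  = |3·8 + (-3)·(-17) + 4·(-3) - 9| / √(3² + (-3)² + 4²)
  = |24 + 51 - 12 - 9| / √(9 + 9 + 16)
  = |54| / √34
  = 54 / 5.831
  ≈ 9.261

9.261


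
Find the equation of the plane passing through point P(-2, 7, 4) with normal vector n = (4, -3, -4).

The plane through P with normal n = (a, b, c) satisfies n·(r - P) = 0,
i.e. ax + by + cz = a·x₀ + b·y₀ + c·z₀.
d = 4·(-2) + (-3)·7 + (-4)·4
  = -8 - 21 - 16
  = -45
Equation: 4x - 3y - 4z = -45

4x - 3y - 4z = -45


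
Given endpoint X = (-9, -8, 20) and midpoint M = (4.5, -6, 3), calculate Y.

Y = 2M - X
  = (2·4.5 - (-9), 2·(-6) - (-8), 2·3 - 20)
  = (9 + 9, -12 + 8, 6 - 20)
  = (18, -4, -14)

(18, -4, -14)


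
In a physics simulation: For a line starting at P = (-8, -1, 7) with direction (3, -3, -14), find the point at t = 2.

P(t) = P + t·d
  = (-8 + 3·2, -1 + (-3)·2, 7 + (-14)·2)
  = (-8 + 6, -1 - 6, 7 - 28)
  = (-2, -7, -21)

(-2, -7, -21)


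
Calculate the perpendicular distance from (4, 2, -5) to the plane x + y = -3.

distance = |a·x₀ + b·y₀ + c·z₀ - d| / √(a² + b² + c²)
  = |1·4 + 1·2 + 0·(-5) - (-3)| / √(1² + 1² + 0²)
  = |4 + 2 + 0 + 3| / √(1 + 1 + 0)
  = |9| / √2
  = 9 / 1.414
  ≈ 6.364

6.364


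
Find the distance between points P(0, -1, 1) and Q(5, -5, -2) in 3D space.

d = √[(x₂-x₁)² + (y₂-y₁)² + (z₂-z₁)²]
  = √[5² + (-4)² + (-3)²]
  = √[25 + 16 + 9]
  = √50
  ≈ 7.071

7.071


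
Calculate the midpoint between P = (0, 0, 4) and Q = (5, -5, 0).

M = ((x₁+x₂)/2, (y₁+y₂)/2, (z₁+z₂)/2)
  = ((0 + 5)/2, (0 - 5)/2, (4 + 0)/2)
  = (5/2, -5/2, 4/2)
  = (2.5, -2.5, 2)

(2.5, -2.5, 2)


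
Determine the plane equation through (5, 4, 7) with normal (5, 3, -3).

The plane through P with normal n = (a, b, c) satisfies n·(r - P) = 0,
i.e. ax + by + cz = a·x₀ + b·y₀ + c·z₀.
d = 5·5 + 3·4 + (-3)·7
  = 25 + 12 - 21
  = 16
Equation: 5x + 3y - 3z = 16

5x + 3y - 3z = 16


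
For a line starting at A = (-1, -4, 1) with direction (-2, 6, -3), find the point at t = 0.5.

P(t) = A + t·d
  = (-1 + (-2)·0.5, -4 + 6·0.5, 1 + (-3)·0.5)
  = (-1 - 1, -4 + 3, 1 - 1.5)
  = (-2, -1, -0.5)

(-2, -1, -0.5)


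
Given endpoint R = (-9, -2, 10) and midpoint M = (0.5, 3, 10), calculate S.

S = 2M - R
  = (2·0.5 - (-9), 2·3 - (-2), 2·10 - 10)
  = (1 + 9, 6 + 2, 20 - 10)
  = (10, 8, 10)

(10, 8, 10)


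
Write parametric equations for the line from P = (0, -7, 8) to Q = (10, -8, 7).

Direction vector d = Q - P = (10 + 0, -8 + 7, 7 - 8) = (10, -1, -1)
Parametric form r = P + t·d:
x = 0 + 10t, y = -7 - t, z = 8 - t

x = 0 + 10t, y = -7 - t, z = 8 - t


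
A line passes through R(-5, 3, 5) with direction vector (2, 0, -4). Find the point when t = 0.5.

P(t) = R + t·d
  = (-5 + 2·0.5, 3 + 0·0.5, 5 + (-4)·0.5)
  = (-5 + 1, 3 + 0, 5 - 2)
  = (-4, 3, 3)

(-4, 3, 3)


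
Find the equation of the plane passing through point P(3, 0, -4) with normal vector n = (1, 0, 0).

The plane through P with normal n = (a, b, c) satisfies n·(r - P) = 0,
i.e. ax + by + cz = a·x₀ + b·y₀ + c·z₀.
d = 1·3 + 0·0 + 0·(-4)
  = 3 + 0 + 0
  = 3
Equation: x = 3

x = 3


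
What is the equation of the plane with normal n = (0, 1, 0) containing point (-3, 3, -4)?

The plane through P with normal n = (a, b, c) satisfies n·(r - P) = 0,
i.e. ax + by + cz = a·x₀ + b·y₀ + c·z₀.
d = 0·(-3) + 1·3 + 0·(-4)
  = 0 + 3 + 0
  = 3
Equation: y = 3

y = 3


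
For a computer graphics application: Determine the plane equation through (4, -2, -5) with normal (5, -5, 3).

The plane through P with normal n = (a, b, c) satisfies n·(r - P) = 0,
i.e. ax + by + cz = a·x₀ + b·y₀ + c·z₀.
d = 5·4 + (-5)·(-2) + 3·(-5)
  = 20 + 10 - 15
  = 15
Equation: 5x - 5y + 3z = 15

5x - 5y + 3z = 15


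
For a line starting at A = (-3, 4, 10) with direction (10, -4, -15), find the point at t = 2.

P(t) = A + t·d
  = (-3 + 10·2, 4 + (-4)·2, 10 + (-15)·2)
  = (-3 + 20, 4 - 8, 10 - 30)
  = (17, -4, -20)

(17, -4, -20)


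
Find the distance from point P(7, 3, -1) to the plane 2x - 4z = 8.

distance = |a·x₀ + b·y₀ + c·z₀ - d| / √(a² + b² + c²)
  = |2·7 + 0·3 + (-4)·(-1) - 8| / √(2² + 0² + (-4)²)
  = |14 + 0 + 4 - 8| / √(4 + 0 + 16)
  = |10| / √20
  = 10 / 4.472
  ≈ 2.236

2.236


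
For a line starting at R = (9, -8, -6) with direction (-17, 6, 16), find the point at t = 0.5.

P(t) = R + t·d
  = (9 + (-17)·0.5, -8 + 6·0.5, -6 + 16·0.5)
  = (9 - 8.5, -8 + 3, -6 + 8)
  = (0.5, -5, 2)

(0.5, -5, 2)


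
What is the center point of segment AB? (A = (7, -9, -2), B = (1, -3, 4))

M = ((x₁+x₂)/2, (y₁+y₂)/2, (z₁+z₂)/2)
  = ((7 + 1)/2, (-9 - 3)/2, (-2 + 4)/2)
  = (8/2, -12/2, 2/2)
  = (4, -6, 1)

(4, -6, 1)


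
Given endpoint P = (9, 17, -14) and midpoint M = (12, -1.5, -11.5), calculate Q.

Q = 2M - P
  = (2·12 - 9, 2·(-1.5) - 17, 2·(-11.5) - (-14))
  = (24 - 9, -3 - 17, -23 + 14)
  = (15, -20, -9)

(15, -20, -9)


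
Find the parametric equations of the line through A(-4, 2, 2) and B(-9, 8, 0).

Direction vector d = B - A = (-9 + 4, 8 - 2, 0 - 2) = (-5, 6, -2)
Parametric form r = A + t·d:
x = -4 - 5t, y = 2 + 6t, z = 2 - 2t

x = -4 - 5t, y = 2 + 6t, z = 2 - 2t


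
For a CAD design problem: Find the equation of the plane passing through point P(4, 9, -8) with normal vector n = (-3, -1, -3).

The plane through P with normal n = (a, b, c) satisfies n·(r - P) = 0,
i.e. ax + by + cz = a·x₀ + b·y₀ + c·z₀.
d = (-3)·4 + (-1)·9 + (-3)·(-8)
  = -12 - 9 + 24
  = 3
Equation: -3x - y - 3z = 3

-3x - y - 3z = 3


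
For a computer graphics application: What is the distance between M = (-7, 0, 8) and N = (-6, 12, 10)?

d = √[(x₂-x₁)² + (y₂-y₁)² + (z₂-z₁)²]
  = √[1² + 12² + 2²]
  = √[1 + 144 + 4]
  = √149
  ≈ 12.21

12.21


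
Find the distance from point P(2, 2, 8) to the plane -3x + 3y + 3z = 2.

distance = |a·x₀ + b·y₀ + c·z₀ - d| / √(a² + b² + c²)
  = |(-3)·2 + 3·2 + 3·8 - 2| / √((-3)² + 3² + 3²)
  = |-6 + 6 + 24 - 2| / √(9 + 9 + 9)
  = |22| / √27
  = 22 / 5.196
  ≈ 4.234

4.234


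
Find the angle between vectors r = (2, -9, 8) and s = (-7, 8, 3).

r·s = 2·(-7) + (-9)·8 + 8·3 = -14 - 72 + 24 = -62
|r| = √(2² + (-9)² + 8²) = √149 ≈ 12.21
|s| = √((-7)² + 8² + 3²) = √122 ≈ 11.05
cos θ = (r·s)/(|r||s|) = -62/(12.21·11.05) ≈ -0.4599
θ = arccos(-0.4599) ≈ 117.4°

117.4°


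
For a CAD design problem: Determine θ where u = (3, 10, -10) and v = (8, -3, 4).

u·v = 3·8 + 10·(-3) + (-10)·4 = 24 - 30 - 40 = -46
|u| = √(3² + 10² + (-10)²) = √209 ≈ 14.46
|v| = √(8² + (-3)² + 4²) = √89 ≈ 9.434
cos θ = (u·v)/(|u||v|) = -46/(14.46·9.434) ≈ -0.3373
θ = arccos(-0.3373) ≈ 109.7°

109.7°


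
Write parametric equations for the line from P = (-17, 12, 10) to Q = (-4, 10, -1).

Direction vector d = Q - P = (-4 + 17, 10 - 12, -1 - 10) = (13, -2, -11)
Parametric form r = P + t·d:
x = -17 + 13t, y = 12 - 2t, z = 10 - 11t

x = -17 + 13t, y = 12 - 2t, z = 10 - 11t


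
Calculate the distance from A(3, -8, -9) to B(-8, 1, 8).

d = √[(x₂-x₁)² + (y₂-y₁)² + (z₂-z₁)²]
  = √[(-11)² + 9² + 17²]
  = √[121 + 81 + 289]
  = √491
  ≈ 22.16

22.16


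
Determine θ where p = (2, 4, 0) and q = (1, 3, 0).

p·q = 2·1 + 4·3 + 0·0 = 2 + 12 + 0 = 14
|p| = √(2² + 4² + 0²) = √20 ≈ 4.472
|q| = √(1² + 3² + 0²) = √10 ≈ 3.162
cos θ = (p·q)/(|p||q|) = 14/(4.472·3.162) ≈ 0.9899
θ = arccos(0.9899) ≈ 8.13°

8.13°


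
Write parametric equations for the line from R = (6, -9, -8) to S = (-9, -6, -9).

Direction vector d = S - R = (-9 - 6, -6 + 9, -9 + 8) = (-15, 3, -1)
Parametric form r = R + t·d:
x = 6 - 15t, y = -9 + 3t, z = -8 - t

x = 6 - 15t, y = -9 + 3t, z = -8 - t


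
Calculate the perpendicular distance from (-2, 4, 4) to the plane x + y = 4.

distance = |a·x₀ + b·y₀ + c·z₀ - d| / √(a² + b² + c²)
  = |1·(-2) + 1·4 + 0·4 - 4| / √(1² + 1² + 0²)
  = |-2 + 4 + 0 - 4| / √(1 + 1 + 0)
  = |-2| / √2
  = 2 / 1.414
  ≈ 1.414

1.414


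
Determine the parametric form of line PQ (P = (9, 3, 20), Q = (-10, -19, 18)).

Direction vector d = Q - P = (-10 - 9, -19 - 3, 18 - 20) = (-19, -22, -2)
Parametric form r = P + t·d:
x = 9 - 19t, y = 3 - 22t, z = 20 - 2t

x = 9 - 19t, y = 3 - 22t, z = 20 - 2t


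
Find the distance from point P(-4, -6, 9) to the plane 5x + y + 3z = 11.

distance = |a·x₀ + b·y₀ + c·z₀ - d| / √(a² + b² + c²)
  = |5·(-4) + 1·(-6) + 3·9 - 11| / √(5² + 1² + 3²)
  = |-20 - 6 + 27 - 11| / √(25 + 1 + 9)
  = |-10| / √35
  = 10 / 5.916
  ≈ 1.69

1.69


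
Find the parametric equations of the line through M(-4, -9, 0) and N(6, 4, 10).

Direction vector d = N - M = (6 + 4, 4 + 9, 10 + 0) = (10, 13, 10)
Parametric form r = M + t·d:
x = -4 + 10t, y = -9 + 13t, z = 0 + 10t

x = -4 + 10t, y = -9 + 13t, z = 0 + 10t


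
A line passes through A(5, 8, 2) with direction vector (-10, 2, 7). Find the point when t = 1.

P(t) = A + t·d
  = (5 + (-10)·1, 8 + 2·1, 2 + 7·1)
  = (5 - 10, 8 + 2, 2 + 7)
  = (-5, 10, 9)

(-5, 10, 9)


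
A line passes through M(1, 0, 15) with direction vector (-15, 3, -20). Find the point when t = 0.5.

P(t) = M + t·d
  = (1 + (-15)·0.5, 0 + 3·0.5, 15 + (-20)·0.5)
  = (1 - 7.5, 0 + 1.5, 15 - 10)
  = (-6.5, 1.5, 5)

(-6.5, 1.5, 5)


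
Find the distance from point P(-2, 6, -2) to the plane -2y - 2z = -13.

distance = |a·x₀ + b·y₀ + c·z₀ - d| / √(a² + b² + c²)
  = |0·(-2) + (-2)·6 + (-2)·(-2) - (-13)| / √(0² + (-2)² + (-2)²)
  = |0 - 12 + 4 + 13| / √(0 + 4 + 4)
  = |5| / √8
  = 5 / 2.828
  ≈ 1.768

1.768


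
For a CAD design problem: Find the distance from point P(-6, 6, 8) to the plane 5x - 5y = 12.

distance = |a·x₀ + b·y₀ + c·z₀ - d| / √(a² + b² + c²)
  = |5·(-6) + (-5)·6 + 0·8 - 12| / √(5² + (-5)² + 0²)
  = |-30 - 30 + 0 - 12| / √(25 + 25 + 0)
  = |-72| / √50
  = 72 / 7.071
  ≈ 10.18

10.18


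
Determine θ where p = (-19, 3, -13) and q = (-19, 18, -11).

p·q = (-19)·(-19) + 3·18 + (-13)·(-11) = 361 + 54 + 143 = 558
|p| = √((-19)² + 3² + (-13)²) = √539 ≈ 23.22
|q| = √((-19)² + 18² + (-11)²) = √806 ≈ 28.39
cos θ = (p·q)/(|p||q|) = 558/(23.22·28.39) ≈ 0.8466
θ = arccos(0.8466) ≈ 32.16°

32.16°


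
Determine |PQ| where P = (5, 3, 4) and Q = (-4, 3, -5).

d = √[(x₂-x₁)² + (y₂-y₁)² + (z₂-z₁)²]
  = √[(-9)² + 0² + (-9)²]
  = √[81 + 0 + 81]
  = √162
  ≈ 12.73

12.73


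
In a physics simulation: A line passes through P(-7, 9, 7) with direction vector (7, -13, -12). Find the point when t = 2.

P(t) = P + t·d
  = (-7 + 7·2, 9 + (-13)·2, 7 + (-12)·2)
  = (-7 + 14, 9 - 26, 7 - 24)
  = (7, -17, -17)

(7, -17, -17)


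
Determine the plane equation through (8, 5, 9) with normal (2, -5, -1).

The plane through P with normal n = (a, b, c) satisfies n·(r - P) = 0,
i.e. ax + by + cz = a·x₀ + b·y₀ + c·z₀.
d = 2·8 + (-5)·5 + (-1)·9
  = 16 - 25 - 9
  = -18
Equation: 2x - 5y - z = -18

2x - 5y - z = -18


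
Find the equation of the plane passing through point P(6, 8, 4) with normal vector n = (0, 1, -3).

The plane through P with normal n = (a, b, c) satisfies n·(r - P) = 0,
i.e. ax + by + cz = a·x₀ + b·y₀ + c·z₀.
d = 0·6 + 1·8 + (-3)·4
  = 0 + 8 - 12
  = -4
Equation: y - 3z = -4

y - 3z = -4


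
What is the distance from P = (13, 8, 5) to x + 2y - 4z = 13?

distance = |a·x₀ + b·y₀ + c·z₀ - d| / √(a² + b² + c²)
  = |1·13 + 2·8 + (-4)·5 - 13| / √(1² + 2² + (-4)²)
  = |13 + 16 - 20 - 13| / √(1 + 4 + 16)
  = |-4| / √21
  = 4 / 4.583
  ≈ 0.8729

0.8729


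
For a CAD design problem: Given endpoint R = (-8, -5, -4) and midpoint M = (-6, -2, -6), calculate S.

S = 2M - R
  = (2·(-6) - (-8), 2·(-2) - (-5), 2·(-6) - (-4))
  = (-12 + 8, -4 + 5, -12 + 4)
  = (-4, 1, -8)

(-4, 1, -8)


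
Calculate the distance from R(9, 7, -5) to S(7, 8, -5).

d = √[(x₂-x₁)² + (y₂-y₁)² + (z₂-z₁)²]
  = √[(-2)² + 1² + 0²]
  = √[4 + 1 + 0]
  = √5
  ≈ 2.236

2.236


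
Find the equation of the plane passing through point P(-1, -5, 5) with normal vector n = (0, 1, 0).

The plane through P with normal n = (a, b, c) satisfies n·(r - P) = 0,
i.e. ax + by + cz = a·x₀ + b·y₀ + c·z₀.
d = 0·(-1) + 1·(-5) + 0·5
  = 0 - 5 + 0
  = -5
Equation: y = -5

y = -5


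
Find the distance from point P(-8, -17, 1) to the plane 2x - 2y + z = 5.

distance = |a·x₀ + b·y₀ + c·z₀ - d| / √(a² + b² + c²)
  = |2·(-8) + (-2)·(-17) + 1·1 - 5| / √(2² + (-2)² + 1²)
  = |-16 + 34 + 1 - 5| / √(4 + 4 + 1)
  = |14| / √9
  = 14 / 3
  ≈ 4.667

4.667


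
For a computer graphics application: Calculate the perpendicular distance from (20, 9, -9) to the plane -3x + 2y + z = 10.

distance = |a·x₀ + b·y₀ + c·z₀ - d| / √(a² + b² + c²)
  = |(-3)·20 + 2·9 + 1·(-9) - 10| / √((-3)² + 2² + 1²)
  = |-60 + 18 - 9 - 10| / √(9 + 4 + 1)
  = |-61| / √14
  = 61 / 3.742
  ≈ 16.3

16.3


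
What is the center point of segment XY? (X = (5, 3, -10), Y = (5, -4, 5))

M = ((x₁+x₂)/2, (y₁+y₂)/2, (z₁+z₂)/2)
  = ((5 + 5)/2, (3 - 4)/2, (-10 + 5)/2)
  = (10/2, -1/2, -5/2)
  = (5, -0.5, -2.5)

(5, -0.5, -2.5)


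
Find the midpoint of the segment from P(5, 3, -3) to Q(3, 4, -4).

M = ((x₁+x₂)/2, (y₁+y₂)/2, (z₁+z₂)/2)
  = ((5 + 3)/2, (3 + 4)/2, (-3 - 4)/2)
  = (8/2, 7/2, -7/2)
  = (4, 3.5, -3.5)

(4, 3.5, -3.5)


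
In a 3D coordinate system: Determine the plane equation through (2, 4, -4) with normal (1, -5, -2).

The plane through P with normal n = (a, b, c) satisfies n·(r - P) = 0,
i.e. ax + by + cz = a·x₀ + b·y₀ + c·z₀.
d = 1·2 + (-5)·4 + (-2)·(-4)
  = 2 - 20 + 8
  = -10
Equation: x - 5y - 2z = -10

x - 5y - 2z = -10


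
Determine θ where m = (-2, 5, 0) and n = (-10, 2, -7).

m·n = (-2)·(-10) + 5·2 + 0·(-7) = 20 + 10 + 0 = 30
|m| = √((-2)² + 5² + 0²) = √29 ≈ 5.385
|n| = √((-10)² + 2² + (-7)²) = √153 ≈ 12.37
cos θ = (m·n)/(|m||n|) = 30/(5.385·12.37) ≈ 0.4504
θ = arccos(0.4504) ≈ 63.23°

63.23°


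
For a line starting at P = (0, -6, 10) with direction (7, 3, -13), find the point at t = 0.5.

P(t) = P + t·d
  = (0 + 7·0.5, -6 + 3·0.5, 10 + (-13)·0.5)
  = (0 + 3.5, -6 + 1.5, 10 - 6.5)
  = (3.5, -4.5, 3.5)

(3.5, -4.5, 3.5)


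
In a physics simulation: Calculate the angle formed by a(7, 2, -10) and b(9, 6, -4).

a·b = 7·9 + 2·6 + (-10)·(-4) = 63 + 12 + 40 = 115
|a| = √(7² + 2² + (-10)²) = √153 ≈ 12.37
|b| = √(9² + 6² + (-4)²) = √133 ≈ 11.53
cos θ = (a·b)/(|a||b|) = 115/(12.37·11.53) ≈ 0.8062
θ = arccos(0.8062) ≈ 36.28°

36.28°


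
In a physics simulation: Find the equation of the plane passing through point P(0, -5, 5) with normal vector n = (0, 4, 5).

The plane through P with normal n = (a, b, c) satisfies n·(r - P) = 0,
i.e. ax + by + cz = a·x₀ + b·y₀ + c·z₀.
d = 0·0 + 4·(-5) + 5·5
  = 0 - 20 + 25
  = 5
Equation: 4y + 5z = 5

4y + 5z = 5


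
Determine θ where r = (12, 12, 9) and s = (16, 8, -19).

r·s = 12·16 + 12·8 + 9·(-19) = 192 + 96 - 171 = 117
|r| = √(12² + 12² + 9²) = √369 ≈ 19.21
|s| = √(16² + 8² + (-19)²) = √681 ≈ 26.1
cos θ = (r·s)/(|r||s|) = 117/(19.21·26.1) ≈ 0.2334
θ = arccos(0.2334) ≈ 76.5°

76.5°


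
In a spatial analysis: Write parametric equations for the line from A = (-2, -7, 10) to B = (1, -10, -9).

Direction vector d = B - A = (1 + 2, -10 + 7, -9 - 10) = (3, -3, -19)
Parametric form r = A + t·d:
x = -2 + 3t, y = -7 - 3t, z = 10 - 19t

x = -2 + 3t, y = -7 - 3t, z = 10 - 19t


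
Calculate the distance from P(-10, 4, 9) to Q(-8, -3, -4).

d = √[(x₂-x₁)² + (y₂-y₁)² + (z₂-z₁)²]
  = √[2² + (-7)² + (-13)²]
  = √[4 + 49 + 169]
  = √222
  ≈ 14.9

14.9


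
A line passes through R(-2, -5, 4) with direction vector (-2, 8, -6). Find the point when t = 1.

P(t) = R + t·d
  = (-2 + (-2)·1, -5 + 8·1, 4 + (-6)·1)
  = (-2 - 2, -5 + 8, 4 - 6)
  = (-4, 3, -2)

(-4, 3, -2)


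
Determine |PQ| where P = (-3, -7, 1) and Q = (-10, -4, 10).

d = √[(x₂-x₁)² + (y₂-y₁)² + (z₂-z₁)²]
  = √[(-7)² + 3² + 9²]
  = √[49 + 9 + 81]
  = √139
  ≈ 11.79

11.79


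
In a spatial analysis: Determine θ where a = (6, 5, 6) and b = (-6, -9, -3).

a·b = 6·(-6) + 5·(-9) + 6·(-3) = -36 - 45 - 18 = -99
|a| = √(6² + 5² + 6²) = √97 ≈ 9.849
|b| = √((-6)² + (-9)² + (-3)²) = √126 ≈ 11.22
cos θ = (a·b)/(|a||b|) = -99/(9.849·11.22) ≈ -0.8955
θ = arccos(-0.8955) ≈ 153.6°

153.6°


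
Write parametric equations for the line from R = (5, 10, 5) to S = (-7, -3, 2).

Direction vector d = S - R = (-7 - 5, -3 - 10, 2 - 5) = (-12, -13, -3)
Parametric form r = R + t·d:
x = 5 - 12t, y = 10 - 13t, z = 5 - 3t

x = 5 - 12t, y = 10 - 13t, z = 5 - 3t


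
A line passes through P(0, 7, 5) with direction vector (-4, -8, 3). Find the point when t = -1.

P(t) = P + t·d
  = (0 + (-4)·(-1), 7 + (-8)·(-1), 5 + 3·(-1))
  = (0 + 4, 7 + 8, 5 - 3)
  = (4, 15, 2)

(4, 15, 2)


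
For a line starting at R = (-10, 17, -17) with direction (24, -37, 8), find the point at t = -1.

P(t) = R + t·d
  = (-10 + 24·(-1), 17 + (-37)·(-1), -17 + 8·(-1))
  = (-10 - 24, 17 + 37, -17 - 8)
  = (-34, 54, -25)

(-34, 54, -25)


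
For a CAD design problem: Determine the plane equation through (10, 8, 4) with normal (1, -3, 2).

The plane through P with normal n = (a, b, c) satisfies n·(r - P) = 0,
i.e. ax + by + cz = a·x₀ + b·y₀ + c·z₀.
d = 1·10 + (-3)·8 + 2·4
  = 10 - 24 + 8
  = -6
Equation: x - 3y + 2z = -6

x - 3y + 2z = -6


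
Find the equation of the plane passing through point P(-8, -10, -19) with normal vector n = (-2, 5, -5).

The plane through P with normal n = (a, b, c) satisfies n·(r - P) = 0,
i.e. ax + by + cz = a·x₀ + b·y₀ + c·z₀.
d = (-2)·(-8) + 5·(-10) + (-5)·(-19)
  = 16 - 50 + 95
  = 61
Equation: -2x + 5y - 5z = 61

-2x + 5y - 5z = 61


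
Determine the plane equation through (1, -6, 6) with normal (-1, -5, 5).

The plane through P with normal n = (a, b, c) satisfies n·(r - P) = 0,
i.e. ax + by + cz = a·x₀ + b·y₀ + c·z₀.
d = (-1)·1 + (-5)·(-6) + 5·6
  = -1 + 30 + 30
  = 59
Equation: -x - 5y + 5z = 59

-x - 5y + 5z = 59


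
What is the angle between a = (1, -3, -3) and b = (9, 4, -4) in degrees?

a·b = 1·9 + (-3)·4 + (-3)·(-4) = 9 - 12 + 12 = 9
|a| = √(1² + (-3)² + (-3)²) = √19 ≈ 4.359
|b| = √(9² + 4² + (-4)²) = √113 ≈ 10.63
cos θ = (a·b)/(|a||b|) = 9/(4.359·10.63) ≈ 0.1942
θ = arccos(0.1942) ≈ 78.8°

78.8°


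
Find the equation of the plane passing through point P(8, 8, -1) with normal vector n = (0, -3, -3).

The plane through P with normal n = (a, b, c) satisfies n·(r - P) = 0,
i.e. ax + by + cz = a·x₀ + b·y₀ + c·z₀.
d = 0·8 + (-3)·8 + (-3)·(-1)
  = 0 - 24 + 3
  = -21
Equation: -3y - 3z = -21

-3y - 3z = -21


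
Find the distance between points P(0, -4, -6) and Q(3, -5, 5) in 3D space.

d = √[(x₂-x₁)² + (y₂-y₁)² + (z₂-z₁)²]
  = √[3² + (-1)² + 11²]
  = √[9 + 1 + 121]
  = √131
  ≈ 11.45

11.45


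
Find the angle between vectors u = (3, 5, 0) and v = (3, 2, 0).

u·v = 3·3 + 5·2 + 0·0 = 9 + 10 + 0 = 19
|u| = √(3² + 5² + 0²) = √34 ≈ 5.831
|v| = √(3² + 2² + 0²) = √13 ≈ 3.606
cos θ = (u·v)/(|u||v|) = 19/(5.831·3.606) ≈ 0.9037
θ = arccos(0.9037) ≈ 25.35°

25.35°


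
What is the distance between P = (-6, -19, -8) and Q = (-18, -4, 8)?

d = √[(x₂-x₁)² + (y₂-y₁)² + (z₂-z₁)²]
  = √[(-12)² + 15² + 16²]
  = √[144 + 225 + 256]
  = √625
  ≈ 25

25


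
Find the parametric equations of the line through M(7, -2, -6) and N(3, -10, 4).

Direction vector d = N - M = (3 - 7, -10 + 2, 4 + 6) = (-4, -8, 10)
Parametric form r = M + t·d:
x = 7 - 4t, y = -2 - 8t, z = -6 + 10t

x = 7 - 4t, y = -2 - 8t, z = -6 + 10t


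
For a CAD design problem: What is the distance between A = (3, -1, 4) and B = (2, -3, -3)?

d = √[(x₂-x₁)² + (y₂-y₁)² + (z₂-z₁)²]
  = √[(-1)² + (-2)² + (-7)²]
  = √[1 + 4 + 49]
  = √54
  ≈ 7.348

7.348


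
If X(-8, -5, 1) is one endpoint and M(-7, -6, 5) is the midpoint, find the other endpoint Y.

Y = 2M - X
  = (2·(-7) - (-8), 2·(-6) - (-5), 2·5 - 1)
  = (-14 + 8, -12 + 5, 10 - 1)
  = (-6, -7, 9)

(-6, -7, 9)


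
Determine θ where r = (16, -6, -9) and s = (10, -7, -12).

r·s = 16·10 + (-6)·(-7) + (-9)·(-12) = 160 + 42 + 108 = 310
|r| = √(16² + (-6)² + (-9)²) = √373 ≈ 19.31
|s| = √(10² + (-7)² + (-12)²) = √293 ≈ 17.12
cos θ = (r·s)/(|r||s|) = 310/(19.31·17.12) ≈ 0.9377
θ = arccos(0.9377) ≈ 20.33°

20.33°


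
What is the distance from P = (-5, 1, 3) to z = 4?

distance = |a·x₀ + b·y₀ + c·z₀ - d| / √(a² + b² + c²)
  = |0·(-5) + 0·1 + 1·3 - 4| / √(0² + 0² + 1²)
  = |0 + 0 + 3 - 4| / √(0 + 0 + 1)
  = |-1| / √1
  = 1 / 1
  ≈ 1

1


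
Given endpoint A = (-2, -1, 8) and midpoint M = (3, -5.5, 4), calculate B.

B = 2M - A
  = (2·3 - (-2), 2·(-5.5) - (-1), 2·4 - 8)
  = (6 + 2, -11 + 1, 8 - 8)
  = (8, -10, 0)

(8, -10, 0)


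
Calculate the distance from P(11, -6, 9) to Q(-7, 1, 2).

d = √[(x₂-x₁)² + (y₂-y₁)² + (z₂-z₁)²]
  = √[(-18)² + 7² + (-7)²]
  = √[324 + 49 + 49]
  = √422
  ≈ 20.54

20.54


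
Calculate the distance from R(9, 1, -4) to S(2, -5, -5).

d = √[(x₂-x₁)² + (y₂-y₁)² + (z₂-z₁)²]
  = √[(-7)² + (-6)² + (-1)²]
  = √[49 + 36 + 1]
  = √86
  ≈ 9.274

9.274


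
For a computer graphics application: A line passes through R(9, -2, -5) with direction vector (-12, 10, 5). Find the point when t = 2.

P(t) = R + t·d
  = (9 + (-12)·2, -2 + 10·2, -5 + 5·2)
  = (9 - 24, -2 + 20, -5 + 10)
  = (-15, 18, 5)

(-15, 18, 5)


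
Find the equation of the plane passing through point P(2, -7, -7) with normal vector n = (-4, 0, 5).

The plane through P with normal n = (a, b, c) satisfies n·(r - P) = 0,
i.e. ax + by + cz = a·x₀ + b·y₀ + c·z₀.
d = (-4)·2 + 0·(-7) + 5·(-7)
  = -8 + 0 - 35
  = -43
Equation: -4x + 5z = -43

-4x + 5z = -43


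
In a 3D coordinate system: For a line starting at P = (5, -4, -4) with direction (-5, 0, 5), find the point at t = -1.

P(t) = P + t·d
  = (5 + (-5)·(-1), -4 + 0·(-1), -4 + 5·(-1))
  = (5 + 5, -4 + 0, -4 - 5)
  = (10, -4, -9)

(10, -4, -9)


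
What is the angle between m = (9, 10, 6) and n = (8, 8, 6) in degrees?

m·n = 9·8 + 10·8 + 6·6 = 72 + 80 + 36 = 188
|m| = √(9² + 10² + 6²) = √217 ≈ 14.73
|n| = √(8² + 8² + 6²) = √164 ≈ 12.81
cos θ = (m·n)/(|m||n|) = 188/(14.73·12.81) ≈ 0.9966
θ = arccos(0.9966) ≈ 4.75°

4.75°
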